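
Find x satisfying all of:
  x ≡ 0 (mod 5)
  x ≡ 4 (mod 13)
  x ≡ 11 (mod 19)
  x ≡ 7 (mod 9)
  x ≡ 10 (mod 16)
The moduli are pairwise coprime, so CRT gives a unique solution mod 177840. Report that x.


Product of moduli M = 5 · 13 · 19 · 9 · 16 = 177840.
Merge one congruence at a time:
  Start: x ≡ 0 (mod 5).
  Combine with x ≡ 4 (mod 13); new modulus lcm = 65.
    Write x = 0 + 5·t and substitute into x ≡ 4 (mod 13): 5·t ≡ 4 − 0 = 4 (mod 13).
    The inverse of 5 mod 13 is 8 (since 5·8 = 40 = 3·13 + 1), so t ≡ 8·4 = 32 ≡ 6 (mod 13).
    Then x = 0 + 5·6 = 30, valid modulo lcm(5, 13) = 65: x ≡ 30 (mod 65).
  Combine with x ≡ 11 (mod 19); new modulus lcm = 1235.
    Write x = 30 + 65·t and substitute into x ≡ 11 (mod 19): 65·t ≡ 11 − 30 = -19 (mod 19).
    Reduce coefficients mod 19: 8·t ≡ 0 (mod 19).
    The inverse of 8 mod 19 is 12 (since 8·12 = 96 = 5·19 + 1), so t ≡ 12·0 = 0 ≡ 0 (mod 19).
    Then x = 30 + 65·0 = 30, valid modulo lcm(65, 19) = 1235: x ≡ 30 (mod 1235).
  Combine with x ≡ 7 (mod 9); new modulus lcm = 11115.
    Write x = 30 + 1235·t and substitute into x ≡ 7 (mod 9): 1235·t ≡ 7 − 30 = -23 (mod 9).
    Reduce coefficients mod 9: 2·t ≡ 4 (mod 9).
    The inverse of 2 mod 9 is 5 (since 2·5 = 10 = 1·9 + 1), so t ≡ 5·4 = 20 ≡ 2 (mod 9).
    Then x = 30 + 1235·2 = 2500, valid modulo lcm(1235, 9) = 11115: x ≡ 2500 (mod 11115).
  Combine with x ≡ 10 (mod 16); new modulus lcm = 177840.
    Write x = 2500 + 11115·t and substitute into x ≡ 10 (mod 16): 11115·t ≡ 10 − 2500 = -2490 (mod 16).
    Reduce coefficients mod 16: 11·t ≡ 6 (mod 16).
    The inverse of 11 mod 16 is 3 (since 11·3 = 33 = 2·16 + 1), so t ≡ 3·6 = 18 ≡ 2 (mod 16).
    Then x = 2500 + 11115·2 = 24730, valid modulo lcm(11115, 16) = 177840: x ≡ 24730 (mod 177840).
Verify against each original: 24730 mod 5 = 0, 24730 mod 13 = 4, 24730 mod 19 = 11, 24730 mod 9 = 7, 24730 mod 16 = 10.

x ≡ 24730 (mod 177840).


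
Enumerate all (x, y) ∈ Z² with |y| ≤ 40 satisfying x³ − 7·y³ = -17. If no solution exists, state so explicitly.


The equation is x³ - 7y³ = -17. For fixed y, x³ = 7·y³ − 17, so a solution requires the RHS to be a perfect cube.
Strategy: iterate y from -40 to 40, compute RHS = 7·y³ − 17, and check whether it is a (positive or negative) perfect cube.
Check small values of y:
  y = 0: RHS = -17 is not a perfect cube.
  y = 1: RHS = -10 is not a perfect cube.
  y = -1: RHS = -24 is not a perfect cube.
  y = 2: RHS = 39 is not a perfect cube.
  y = -2: RHS = -73 is not a perfect cube.
  y = 3: RHS = 172 is not a perfect cube.
  y = -3: RHS = -206 is not a perfect cube.
Continuing the search up to |y| = 40 finds no solutions either.
No (x, y) in the scanned range satisfies the equation.

No integer solutions with |y| ≤ 40.


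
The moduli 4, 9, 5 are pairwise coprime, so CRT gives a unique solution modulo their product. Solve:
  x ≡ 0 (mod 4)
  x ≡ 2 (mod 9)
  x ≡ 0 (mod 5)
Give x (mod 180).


Moduli 4, 9, 5 are pairwise coprime; by CRT there is a unique solution modulo M = 4 · 9 · 5 = 180.
Solve pairwise, accumulating the modulus:
  Start with x ≡ 0 (mod 4).
  Combine with x ≡ 2 (mod 9): since gcd(4, 9) = 1, we get a unique residue mod 36.
    Write x = 0 + 4·t and substitute into x ≡ 2 (mod 9): 4·t ≡ 2 − 0 = 2 (mod 9).
    The inverse of 4 mod 9 is 7 (since 4·7 = 28 = 3·9 + 1), so t ≡ 7·2 = 14 ≡ 5 (mod 9).
    Then x = 0 + 4·5 = 20, valid modulo lcm(4, 9) = 36: x ≡ 20 (mod 36).
  Combine with x ≡ 0 (mod 5): since gcd(36, 5) = 1, we get a unique residue mod 180.
    Write x = 20 + 36·t and substitute into x ≡ 0 (mod 5): 36·t ≡ 0 − 20 = -20 (mod 5).
    Reduce coefficients mod 5: 1·t ≡ 0 (mod 5).
    So t ≡ 0 (mod 5).
    Then x = 20 + 36·0 = 20, valid modulo lcm(36, 5) = 180: x ≡ 20 (mod 180).
Verify: 20 mod 4 = 0 ✓, 20 mod 9 = 2 ✓, 20 mod 5 = 0 ✓.

x ≡ 20 (mod 180).


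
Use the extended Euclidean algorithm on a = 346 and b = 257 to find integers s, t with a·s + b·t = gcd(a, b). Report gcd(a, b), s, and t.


Euclidean algorithm on (346, 257) — divide until remainder is 0:
  346 = 1 · 257 + 89
  257 = 2 · 89 + 79
  89 = 1 · 79 + 10
  79 = 7 · 10 + 9
  10 = 1 · 9 + 1
  9 = 9 · 1 + 0
gcd(346, 257) = 1.
Track Bezout coefficients alongside the remainders: start with r₀ = 346 = a·1 + b·0 (s = 1, t = 0) and r₁ = 257 = a·0 + b·1 (s = 0, t = 1); each new remainder r_{k+1} = r_{k-1} − q_k·r_k inherits s_{k+1} = s_{k-1} − q_k·s_k, t_{k+1} = t_{k-1} − q_k·t_k, so r_k = a·s_k + b·t_k at every step:
  q = 1: r = 89, s = 1 − 1·0 = 1, t = 0 − 1·1 = -1  (check: 346·1 + 257·(-1) = 89)
  q = 2: r = 79, s = 0 − 2·1 = -2, t = 1 − 2·(-1) = 3  (check: 346·(-2) + 257·3 = 79)
  q = 1: r = 10, s = 1 − 1·(-2) = 3, t = -1 − 1·3 = -4  (check: 346·3 + 257·(-4) = 10)
  q = 7: r = 9, s = -2 − 7·3 = -23, t = 3 − 7·(-4) = 31  (check: 346·(-23) + 257·31 = 9)
  q = 1: r = 1, s = 3 − 1·(-23) = 26, t = -4 − 1·31 = -35  (check: 346·26 + 257·(-35) = 1)
The row with r = 1 (the gcd) gives the Bezout coefficients s = 26, t = -35.
Result: 346 · (26) + 257 · (-35) = 1.

gcd(346, 257) = 1; s = 26, t = -35 (check: 346·26 + 257·(-35) = 1).


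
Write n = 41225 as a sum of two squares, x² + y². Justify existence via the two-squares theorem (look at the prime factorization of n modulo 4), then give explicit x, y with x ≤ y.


Step 1: Factor n = 41225 = 5^2 · 17 · 97.
Step 2: Check the mod-4 condition on each prime factor: 5 ≡ 1 (mod 4), exponent 2; 17 ≡ 1 (mod 4), exponent 1; 97 ≡ 1 (mod 4), exponent 1.
All primes ≡ 3 (mod 4) appear to even exponent (or don't appear), so by the two-squares theorem n IS expressible as a sum of two squares.
Step 3: Build a representation. Group n = k² · m with k = 5 and m = 17 · 97 = 1649 (a product of primes ≡ 1 (mod 4)); a representation of m scales to one of n via (k·x)² + (k·y)² = k²(x² + y²). Each prime p ≡ 1 (mod 4) is itself a sum of two squares; find a² by testing p − a² for a perfect square:
  17: 17 − 1² = 16 = 4² ⇒ 17 = 1² + 4².
  97: 97 − 1² = 96, 97 − 2² = 93, 97 − 3² = 88, 97 − 4² = 81 = 9² ⇒ 97 = 4² + 9².
  Combine using the Brahmagupta–Fibonacci identity (a² + b²)(c² + d²) = (ac − bd)² + (ad + bc)² = (ac + bd)² + (ad − bc)²:
  17 · 97 = 1649: from (1² + 4²)(4² + 9²), take (1·4 − 4·9, 1·9 + 4·4) = (4 − 36, 9 + 16) = (-32, 25); dropping signs (only squares matter) gives (32, 25); check 32² + 25² = 1024 + 625 = 1649 ✓.
  Scale by k = 5: (5·32, 5·25) = (160, 125).
Step 4: Order so x ≤ y and verify: 125² + 160² = 15625 + 25600 = 41225 = n. ✓

n = 41225 = 125² + 160² (one valid representation with x ≤ y).


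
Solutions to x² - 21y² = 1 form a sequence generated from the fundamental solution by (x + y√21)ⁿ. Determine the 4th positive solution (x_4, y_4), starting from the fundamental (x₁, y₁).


Step 1: Find the fundamental solution (x₁, y₁) of x² - 21y² = 1.
  Expand √21 as a continued fraction. a₀ = ⌊√21⌋ = 4; iterate m_{k+1} = d_k·a_k − m_k, d_{k+1} = (21 − m_{k+1}²)/d_k, a_{k+1} = ⌊(a₀ + m_{k+1})/d_{k+1}⌋ (starting m₀ = 0, d₀ = 1), with convergents p_k = a_k·p_{k-1} + p_{k-2}, q_k = a_k·q_{k-1} + q_{k-2} (p₋₁ = 1, q₋₁ = 0):
  k = 0: a₀ = 4; p₀/q₀ = 4/1; p₀² − 21·q₀² = 16 − 21 = -5.
  k = 1: m = 4, d = 5, a = ⌊(4 + 4)/5⌋ = 1; p/q = (1·4 + 1)/(1·1 + 0) = 5/1; p² − 21·q² = 25 − 21 = 4.
  k = 2: m = 1, d = 4, a = ⌊(4 + 1)/4⌋ = 1; p/q = (1·5 + 4)/(1·1 + 1) = 9/2; p² − 21·q² = 81 − 84 = -3.
  k = 3: m = 3, d = 3, a = ⌊(4 + 3)/3⌋ = 2; p/q = (2·9 + 5)/(2·2 + 1) = 23/5; p² − 21·q² = 529 − 525 = 4.
  k = 4: m = 3, d = 4, a = ⌊(4 + 3)/4⌋ = 1; p/q = (1·23 + 9)/(1·5 + 2) = 32/7; p² − 21·q² = 1024 − 1029 = -5.
  k = 5: m = 1, d = 5, a = ⌊(4 + 1)/5⌋ = 1; p/q = (1·32 + 23)/(1·7 + 5) = 55/12; p² − 21·q² = 3025 − 3024 = 1.
  The first convergent with p² − 21·q² = 1 gives the fundamental solution (x₁, y₁) = (55, 12).
Step 2: Apply the recurrence (x_{n+1}, y_{n+1}) = (x₁x_n + 21y₁y_n, x₁y_n + y₁x_n) repeatedly.
  From (x_1, y_1) = (55, 12): x_2 = 55·55 + 21·12·12 = 6049; y_2 = 55·12 + 12·55 = 1320.
  From (x_2, y_2) = (6049, 1320): x_3 = 55·6049 + 21·12·1320 = 665335; y_3 = 55·1320 + 12·6049 = 145188.
  From (x_3, y_3) = (665335, 145188): x_4 = 55·665335 + 21·12·145188 = 73180801; y_4 = 55·145188 + 12·665335 = 15969360.
Step 3: Verify x_4² - 21·y_4² = 5355429635001601 - 5355429635001600 = 1 (should be 1). ✓

(x_1, y_1) = (55, 12); (x_4, y_4) = (73180801, 15969360).


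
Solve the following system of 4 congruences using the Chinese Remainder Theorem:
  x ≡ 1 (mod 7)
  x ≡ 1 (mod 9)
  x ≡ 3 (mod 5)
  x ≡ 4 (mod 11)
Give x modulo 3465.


Product of moduli M = 7 · 9 · 5 · 11 = 3465.
Merge one congruence at a time:
  Start: x ≡ 1 (mod 7).
  Combine with x ≡ 1 (mod 9); new modulus lcm = 63.
    Write x = 1 + 7·t and substitute into x ≡ 1 (mod 9): 7·t ≡ 1 − 1 = 0 (mod 9).
    The inverse of 7 mod 9 is 4 (since 7·4 = 28 = 3·9 + 1), so t ≡ 4·0 = 0 ≡ 0 (mod 9).
    Then x = 1 + 7·0 = 1, valid modulo lcm(7, 9) = 63: x ≡ 1 (mod 63).
  Combine with x ≡ 3 (mod 5); new modulus lcm = 315.
    Write x = 1 + 63·t and substitute into x ≡ 3 (mod 5): 63·t ≡ 3 − 1 = 2 (mod 5).
    Reduce coefficients mod 5: 3·t ≡ 2 (mod 5).
    The inverse of 3 mod 5 is 2 (since 3·2 = 6 = 1·5 + 1), so t ≡ 2·2 = 4 ≡ 4 (mod 5).
    Then x = 1 + 63·4 = 253, valid modulo lcm(63, 5) = 315: x ≡ 253 (mod 315).
  Combine with x ≡ 4 (mod 11); new modulus lcm = 3465.
    Write x = 253 + 315·t and substitute into x ≡ 4 (mod 11): 315·t ≡ 4 − 253 = -249 (mod 11).
    Reduce coefficients mod 11: 7·t ≡ 4 (mod 11).
    The inverse of 7 mod 11 is 8 (since 7·8 = 56 = 5·11 + 1), so t ≡ 8·4 = 32 ≡ 10 (mod 11).
    Then x = 253 + 315·10 = 3403, valid modulo lcm(315, 11) = 3465: x ≡ 3403 (mod 3465).
Verify against each original: 3403 mod 7 = 1, 3403 mod 9 = 1, 3403 mod 5 = 3, 3403 mod 11 = 4.

x ≡ 3403 (mod 3465).


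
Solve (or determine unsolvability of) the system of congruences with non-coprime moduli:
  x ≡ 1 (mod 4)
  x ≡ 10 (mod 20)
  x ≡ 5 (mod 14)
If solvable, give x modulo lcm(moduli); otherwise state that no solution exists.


Moduli 4, 20, 14 are not pairwise coprime, so CRT works modulo lcm(m_i) when all pairwise compatibility conditions hold.
Pairwise compatibility: gcd(m_i, m_j) must divide a_i - a_j for every pair.
Merge one congruence at a time:
  Start: x ≡ 1 (mod 4).
  Combine with x ≡ 10 (mod 20): gcd(4, 20) = 4, and 10 - 1 = 9 is NOT divisible by 4.
    ⇒ system is inconsistent (no integer solution).

No solution (the system is inconsistent).


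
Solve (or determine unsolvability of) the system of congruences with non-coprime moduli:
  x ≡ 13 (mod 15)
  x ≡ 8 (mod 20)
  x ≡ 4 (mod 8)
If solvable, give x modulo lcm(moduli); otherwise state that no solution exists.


Moduli 15, 20, 8 are not pairwise coprime, so CRT works modulo lcm(m_i) when all pairwise compatibility conditions hold.
Pairwise compatibility: gcd(m_i, m_j) must divide a_i - a_j for every pair.
Merge one congruence at a time:
  Start: x ≡ 13 (mod 15).
  Combine with x ≡ 8 (mod 20): gcd(15, 20) = 5; 8 - 13 = -5, which IS divisible by 5, so compatible.
    Write x = 13 + 15·t and substitute into x ≡ 8 (mod 20): 15·t ≡ 8 − 13 = -5 (mod 20).
    Divide the congruence (and modulus) by g = 5: 3·t ≡ -1 (mod 4).
    Reduce coefficients mod 4: 3·t ≡ 3 (mod 4).
    The inverse of 3 mod 4 is 3 (since 3·3 = 9 = 2·4 + 1), so t ≡ 3·3 = 9 ≡ 1 (mod 4).
    Then x = 13 + 15·1 = 28, valid modulo lcm(15, 20) = 60: x ≡ 28 (mod 60).
  Combine with x ≡ 4 (mod 8): gcd(60, 8) = 4; 4 - 28 = -24, which IS divisible by 4, so compatible.
    Write x = 28 + 60·t and substitute into x ≡ 4 (mod 8): 60·t ≡ 4 − 28 = -24 (mod 8).
    Divide the congruence (and modulus) by g = 4: 15·t ≡ -6 (mod 2).
    Reduce coefficients mod 2: 1·t ≡ 0 (mod 2).
    So t ≡ 0 (mod 2).
    Then x = 28 + 60·0 = 28, valid modulo lcm(60, 8) = 120: x ≡ 28 (mod 120).
Verify: 28 mod 15 = 13, 28 mod 20 = 8, 28 mod 8 = 4.

x ≡ 28 (mod 120).


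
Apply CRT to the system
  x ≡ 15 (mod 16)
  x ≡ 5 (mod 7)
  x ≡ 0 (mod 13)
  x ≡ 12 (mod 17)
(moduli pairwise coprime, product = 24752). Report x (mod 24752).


Product of moduli M = 16 · 7 · 13 · 17 = 24752.
Merge one congruence at a time:
  Start: x ≡ 15 (mod 16).
  Combine with x ≡ 5 (mod 7); new modulus lcm = 112.
    Write x = 15 + 16·t and substitute into x ≡ 5 (mod 7): 16·t ≡ 5 − 15 = -10 (mod 7).
    Reduce coefficients mod 7: 2·t ≡ 4 (mod 7).
    The inverse of 2 mod 7 is 4 (since 2·4 = 8 = 1·7 + 1), so t ≡ 4·4 = 16 ≡ 2 (mod 7).
    Then x = 15 + 16·2 = 47, valid modulo lcm(16, 7) = 112: x ≡ 47 (mod 112).
  Combine with x ≡ 0 (mod 13); new modulus lcm = 1456.
    Write x = 47 + 112·t and substitute into x ≡ 0 (mod 13): 112·t ≡ 0 − 47 = -47 (mod 13).
    Reduce coefficients mod 13: 8·t ≡ 5 (mod 13).
    The inverse of 8 mod 13 is 5 (since 8·5 = 40 = 3·13 + 1), so t ≡ 5·5 = 25 ≡ 12 (mod 13).
    Then x = 47 + 112·12 = 1391, valid modulo lcm(112, 13) = 1456: x ≡ 1391 (mod 1456).
  Combine with x ≡ 12 (mod 17); new modulus lcm = 24752.
    Write x = 1391 + 1456·t and substitute into x ≡ 12 (mod 17): 1456·t ≡ 12 − 1391 = -1379 (mod 17).
    Reduce coefficients mod 17: 11·t ≡ 15 (mod 17).
    The inverse of 11 mod 17 is 14 (since 11·14 = 154 = 9·17 + 1), so t ≡ 14·15 = 210 ≡ 6 (mod 17).
    Then x = 1391 + 1456·6 = 10127, valid modulo lcm(1456, 17) = 24752: x ≡ 10127 (mod 24752).
Verify against each original: 10127 mod 16 = 15, 10127 mod 7 = 5, 10127 mod 13 = 0, 10127 mod 17 = 12.

x ≡ 10127 (mod 24752).


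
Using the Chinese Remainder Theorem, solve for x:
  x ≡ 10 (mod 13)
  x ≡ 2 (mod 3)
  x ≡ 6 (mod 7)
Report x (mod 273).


Moduli 13, 3, 7 are pairwise coprime; by CRT there is a unique solution modulo M = 13 · 3 · 7 = 273.
Solve pairwise, accumulating the modulus:
  Start with x ≡ 10 (mod 13).
  Combine with x ≡ 2 (mod 3): since gcd(13, 3) = 1, we get a unique residue mod 39.
    Write x = 10 + 13·t and substitute into x ≡ 2 (mod 3): 13·t ≡ 2 − 10 = -8 (mod 3).
    Reduce coefficients mod 3: 1·t ≡ 1 (mod 3).
    So t ≡ 1 (mod 3).
    Then x = 10 + 13·1 = 23, valid modulo lcm(13, 3) = 39: x ≡ 23 (mod 39).
  Combine with x ≡ 6 (mod 7): since gcd(39, 7) = 1, we get a unique residue mod 273.
    Write x = 23 + 39·t and substitute into x ≡ 6 (mod 7): 39·t ≡ 6 − 23 = -17 (mod 7).
    Reduce coefficients mod 7: 4·t ≡ 4 (mod 7).
    The inverse of 4 mod 7 is 2 (since 4·2 = 8 = 1·7 + 1), so t ≡ 2·4 = 8 ≡ 1 (mod 7).
    Then x = 23 + 39·1 = 62, valid modulo lcm(39, 7) = 273: x ≡ 62 (mod 273).
Verify: 62 mod 13 = 10 ✓, 62 mod 3 = 2 ✓, 62 mod 7 = 6 ✓.

x ≡ 62 (mod 273).


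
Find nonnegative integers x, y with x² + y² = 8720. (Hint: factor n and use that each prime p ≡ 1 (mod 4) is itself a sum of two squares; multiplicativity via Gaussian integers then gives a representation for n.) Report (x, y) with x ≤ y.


Step 1: Factor n = 8720 = 2^4 · 5 · 109.
Step 2: Check the mod-4 condition on each prime factor: 2 = 2 (special); 5 ≡ 1 (mod 4), exponent 1; 109 ≡ 1 (mod 4), exponent 1.
All primes ≡ 3 (mod 4) appear to even exponent (or don't appear), so by the two-squares theorem n IS expressible as a sum of two squares.
Step 3: Build a representation. Group n = k² · m with k = 4 and m = 5 · 109 = 545 (a product of primes ≡ 1 (mod 4)); a representation of m scales to one of n via (k·x)² + (k·y)² = k²(x² + y²). Each prime p ≡ 1 (mod 4) is itself a sum of two squares; find a² by testing p − a² for a perfect square:
  5: 5 − 1² = 4 = 2² ⇒ 5 = 1² + 2².
  109: 109 − 1² = 108, 109 − 2² = 105, 109 − 3² = 100 = 10² ⇒ 109 = 3² + 10².
  Combine using the Brahmagupta–Fibonacci identity (a² + b²)(c² + d²) = (ac − bd)² + (ad + bc)² = (ac + bd)² + (ad − bc)²:
  5 · 109 = 545: from (1² + 2²)(3² + 10²), take (1·3 − 2·10, 1·10 + 2·3) = (3 − 20, 10 + 6) = (-17, 16); dropping signs (only squares matter) gives (17, 16); check 17² + 16² = 289 + 256 = 545 ✓.
  Scale by k = 4: (4·17, 4·16) = (68, 64).
Step 4: Order so x ≤ y and verify: 64² + 68² = 4096 + 4624 = 8720 = n. ✓

n = 8720 = 64² + 68² (one valid representation with x ≤ y).


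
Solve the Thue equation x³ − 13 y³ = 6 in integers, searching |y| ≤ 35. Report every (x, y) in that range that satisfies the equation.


The equation is x³ - 13y³ = 6. For fixed y, x³ = 13·y³ + 6, so a solution requires the RHS to be a perfect cube.
Strategy: iterate y from -35 to 35, compute RHS = 13·y³ + 6, and check whether it is a (positive or negative) perfect cube.
Check small values of y:
  y = 0: RHS = 6 is not a perfect cube.
  y = 1: RHS = 19 is not a perfect cube.
  y = -1: RHS = -7 is not a perfect cube.
  y = 2: RHS = 110 is not a perfect cube.
  y = -2: RHS = -98 is not a perfect cube.
  y = 3: RHS = 357 is not a perfect cube.
  y = -3: RHS = -345 is not a perfect cube.
Continuing the search up to |y| = 35 finds no solutions either.
No (x, y) in the scanned range satisfies the equation.

No integer solutions with |y| ≤ 35.


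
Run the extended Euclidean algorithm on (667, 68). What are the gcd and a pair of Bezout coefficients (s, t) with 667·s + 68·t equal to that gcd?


Euclidean algorithm on (667, 68) — divide until remainder is 0:
  667 = 9 · 68 + 55
  68 = 1 · 55 + 13
  55 = 4 · 13 + 3
  13 = 4 · 3 + 1
  3 = 3 · 1 + 0
gcd(667, 68) = 1.
Track Bezout coefficients alongside the remainders: start with r₀ = 667 = a·1 + b·0 (s = 1, t = 0) and r₁ = 68 = a·0 + b·1 (s = 0, t = 1); each new remainder r_{k+1} = r_{k-1} − q_k·r_k inherits s_{k+1} = s_{k-1} − q_k·s_k, t_{k+1} = t_{k-1} − q_k·t_k, so r_k = a·s_k + b·t_k at every step:
  q = 9: r = 55, s = 1 − 9·0 = 1, t = 0 − 9·1 = -9  (check: 667·1 + 68·(-9) = 55)
  q = 1: r = 13, s = 0 − 1·1 = -1, t = 1 − 1·(-9) = 10  (check: 667·(-1) + 68·10 = 13)
  q = 4: r = 3, s = 1 − 4·(-1) = 5, t = -9 − 4·10 = -49  (check: 667·5 + 68·(-49) = 3)
  q = 4: r = 1, s = -1 − 4·5 = -21, t = 10 − 4·(-49) = 206  (check: 667·(-21) + 68·206 = 1)
The row with r = 1 (the gcd) gives the Bezout coefficients s = -21, t = 206.
Result: 667 · (-21) + 68 · (206) = 1.

gcd(667, 68) = 1; s = -21, t = 206 (check: 667·(-21) + 68·206 = 1).


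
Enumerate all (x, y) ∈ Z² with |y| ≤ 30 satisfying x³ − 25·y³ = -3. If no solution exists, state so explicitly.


The equation is x³ - 25y³ = -3. For fixed y, x³ = 25·y³ − 3, so a solution requires the RHS to be a perfect cube.
Strategy: iterate y from -30 to 30, compute RHS = 25·y³ − 3, and check whether it is a (positive or negative) perfect cube.
Check small values of y:
  y = 0: RHS = -3 is not a perfect cube.
  y = 1: RHS = 22 is not a perfect cube.
  y = -1: RHS = -28 is not a perfect cube.
  y = 2: RHS = 197 is not a perfect cube.
  y = -2: RHS = -203 is not a perfect cube.
  y = 3: RHS = 672 is not a perfect cube.
  y = -3: RHS = -678 is not a perfect cube.
Continuing the search up to |y| = 30 finds no solutions either.
No (x, y) in the scanned range satisfies the equation.

No integer solutions with |y| ≤ 30.


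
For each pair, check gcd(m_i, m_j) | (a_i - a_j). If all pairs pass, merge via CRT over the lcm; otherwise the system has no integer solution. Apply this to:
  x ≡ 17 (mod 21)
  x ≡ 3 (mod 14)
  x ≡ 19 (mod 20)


Moduli 21, 14, 20 are not pairwise coprime, so CRT works modulo lcm(m_i) when all pairwise compatibility conditions hold.
Pairwise compatibility: gcd(m_i, m_j) must divide a_i - a_j for every pair.
Merge one congruence at a time:
  Start: x ≡ 17 (mod 21).
  Combine with x ≡ 3 (mod 14): gcd(21, 14) = 7; 3 - 17 = -14, which IS divisible by 7, so compatible.
    Write x = 17 + 21·t and substitute into x ≡ 3 (mod 14): 21·t ≡ 3 − 17 = -14 (mod 14).
    Divide the congruence (and modulus) by g = 7: 3·t ≡ -2 (mod 2).
    Reduce coefficients mod 2: 1·t ≡ 0 (mod 2).
    So t ≡ 0 (mod 2).
    Then x = 17 + 21·0 = 17, valid modulo lcm(21, 14) = 42: x ≡ 17 (mod 42).
  Combine with x ≡ 19 (mod 20): gcd(42, 20) = 2; 19 - 17 = 2, which IS divisible by 2, so compatible.
    Write x = 17 + 42·t and substitute into x ≡ 19 (mod 20): 42·t ≡ 19 − 17 = 2 (mod 20).
    Divide the congruence (and modulus) by g = 2: 21·t ≡ 1 (mod 10).
    Reduce coefficients mod 10: 1·t ≡ 1 (mod 10).
    So t ≡ 1 (mod 10).
    Then x = 17 + 42·1 = 59, valid modulo lcm(42, 20) = 420: x ≡ 59 (mod 420).
Verify: 59 mod 21 = 17, 59 mod 14 = 3, 59 mod 20 = 19.

x ≡ 59 (mod 420).


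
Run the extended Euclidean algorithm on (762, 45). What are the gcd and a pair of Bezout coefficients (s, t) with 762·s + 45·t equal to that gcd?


Euclidean algorithm on (762, 45) — divide until remainder is 0:
  762 = 16 · 45 + 42
  45 = 1 · 42 + 3
  42 = 14 · 3 + 0
gcd(762, 45) = 3.
Track Bezout coefficients alongside the remainders: start with r₀ = 762 = a·1 + b·0 (s = 1, t = 0) and r₁ = 45 = a·0 + b·1 (s = 0, t = 1); each new remainder r_{k+1} = r_{k-1} − q_k·r_k inherits s_{k+1} = s_{k-1} − q_k·s_k, t_{k+1} = t_{k-1} − q_k·t_k, so r_k = a·s_k + b·t_k at every step:
  q = 16: r = 42, s = 1 − 16·0 = 1, t = 0 − 16·1 = -16  (check: 762·1 + 45·(-16) = 42)
  q = 1: r = 3, s = 0 − 1·1 = -1, t = 1 − 1·(-16) = 17  (check: 762·(-1) + 45·17 = 3)
The row with r = 3 (the gcd) gives the Bezout coefficients s = -1, t = 17.
Result: 762 · (-1) + 45 · (17) = 3.

gcd(762, 45) = 3; s = -1, t = 17 (check: 762·(-1) + 45·17 = 3).


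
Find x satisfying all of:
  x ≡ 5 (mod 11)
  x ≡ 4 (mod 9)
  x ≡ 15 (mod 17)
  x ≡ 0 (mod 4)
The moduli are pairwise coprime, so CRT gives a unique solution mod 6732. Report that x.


Product of moduli M = 11 · 9 · 17 · 4 = 6732.
Merge one congruence at a time:
  Start: x ≡ 5 (mod 11).
  Combine with x ≡ 4 (mod 9); new modulus lcm = 99.
    Write x = 5 + 11·t and substitute into x ≡ 4 (mod 9): 11·t ≡ 4 − 5 = -1 (mod 9).
    Reduce coefficients mod 9: 2·t ≡ 8 (mod 9).
    The inverse of 2 mod 9 is 5 (since 2·5 = 10 = 1·9 + 1), so t ≡ 5·8 = 40 ≡ 4 (mod 9).
    Then x = 5 + 11·4 = 49, valid modulo lcm(11, 9) = 99: x ≡ 49 (mod 99).
  Combine with x ≡ 15 (mod 17); new modulus lcm = 1683.
    Write x = 49 + 99·t and substitute into x ≡ 15 (mod 17): 99·t ≡ 15 − 49 = -34 (mod 17).
    Reduce coefficients mod 17: 14·t ≡ 0 (mod 17).
    The inverse of 14 mod 17 is 11 (since 14·11 = 154 = 9·17 + 1), so t ≡ 11·0 = 0 ≡ 0 (mod 17).
    Then x = 49 + 99·0 = 49, valid modulo lcm(99, 17) = 1683: x ≡ 49 (mod 1683).
  Combine with x ≡ 0 (mod 4); new modulus lcm = 6732.
    Write x = 49 + 1683·t and substitute into x ≡ 0 (mod 4): 1683·t ≡ 0 − 49 = -49 (mod 4).
    Reduce coefficients mod 4: 3·t ≡ 3 (mod 4).
    The inverse of 3 mod 4 is 3 (since 3·3 = 9 = 2·4 + 1), so t ≡ 3·3 = 9 ≡ 1 (mod 4).
    Then x = 49 + 1683·1 = 1732, valid modulo lcm(1683, 4) = 6732: x ≡ 1732 (mod 6732).
Verify against each original: 1732 mod 11 = 5, 1732 mod 9 = 4, 1732 mod 17 = 15, 1732 mod 4 = 0.

x ≡ 1732 (mod 6732).


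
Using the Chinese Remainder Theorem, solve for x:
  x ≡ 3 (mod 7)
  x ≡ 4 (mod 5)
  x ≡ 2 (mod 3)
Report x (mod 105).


Moduli 7, 5, 3 are pairwise coprime; by CRT there is a unique solution modulo M = 7 · 5 · 3 = 105.
Solve pairwise, accumulating the modulus:
  Start with x ≡ 3 (mod 7).
  Combine with x ≡ 4 (mod 5): since gcd(7, 5) = 1, we get a unique residue mod 35.
    Write x = 3 + 7·t and substitute into x ≡ 4 (mod 5): 7·t ≡ 4 − 3 = 1 (mod 5).
    Reduce coefficients mod 5: 2·t ≡ 1 (mod 5).
    The inverse of 2 mod 5 is 3 (since 2·3 = 6 = 1·5 + 1), so t ≡ 3·1 = 3 ≡ 3 (mod 5).
    Then x = 3 + 7·3 = 24, valid modulo lcm(7, 5) = 35: x ≡ 24 (mod 35).
  Combine with x ≡ 2 (mod 3): since gcd(35, 3) = 1, we get a unique residue mod 105.
    Write x = 24 + 35·t and substitute into x ≡ 2 (mod 3): 35·t ≡ 2 − 24 = -22 (mod 3).
    Reduce coefficients mod 3: 2·t ≡ 2 (mod 3).
    The inverse of 2 mod 3 is 2 (since 2·2 = 4 = 1·3 + 1), so t ≡ 2·2 = 4 ≡ 1 (mod 3).
    Then x = 24 + 35·1 = 59, valid modulo lcm(35, 3) = 105: x ≡ 59 (mod 105).
Verify: 59 mod 7 = 3 ✓, 59 mod 5 = 4 ✓, 59 mod 3 = 2 ✓.

x ≡ 59 (mod 105).


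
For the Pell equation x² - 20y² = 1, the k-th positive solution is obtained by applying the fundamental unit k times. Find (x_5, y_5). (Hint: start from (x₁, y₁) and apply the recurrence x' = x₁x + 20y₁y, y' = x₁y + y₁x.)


Step 1: Find the fundamental solution (x₁, y₁) of x² - 20y² = 1.
  Expand √20 as a continued fraction. a₀ = ⌊√20⌋ = 4; iterate m_{k+1} = d_k·a_k − m_k, d_{k+1} = (20 − m_{k+1}²)/d_k, a_{k+1} = ⌊(a₀ + m_{k+1})/d_{k+1}⌋ (starting m₀ = 0, d₀ = 1), with convergents p_k = a_k·p_{k-1} + p_{k-2}, q_k = a_k·q_{k-1} + q_{k-2} (p₋₁ = 1, q₋₁ = 0):
  k = 0: a₀ = 4; p₀/q₀ = 4/1; p₀² − 20·q₀² = 16 − 20 = -4.
  k = 1: m = 4, d = 4, a = ⌊(4 + 4)/4⌋ = 2; p/q = (2·4 + 1)/(2·1 + 0) = 9/2; p² − 20·q² = 81 − 80 = 1.
  The first convergent with p² − 20·q² = 1 gives the fundamental solution (x₁, y₁) = (9, 2).
Step 2: Apply the recurrence (x_{n+1}, y_{n+1}) = (x₁x_n + 20y₁y_n, x₁y_n + y₁x_n) repeatedly.
  From (x_1, y_1) = (9, 2): x_2 = 9·9 + 20·2·2 = 161; y_2 = 9·2 + 2·9 = 36.
  From (x_2, y_2) = (161, 36): x_3 = 9·161 + 20·2·36 = 2889; y_3 = 9·36 + 2·161 = 646.
  From (x_3, y_3) = (2889, 646): x_4 = 9·2889 + 20·2·646 = 51841; y_4 = 9·646 + 2·2889 = 11592.
  From (x_4, y_4) = (51841, 11592): x_5 = 9·51841 + 20·2·11592 = 930249; y_5 = 9·11592 + 2·51841 = 208010.
Step 3: Verify x_5² - 20·y_5² = 865363202001 - 865363202000 = 1 (should be 1). ✓

(x_1, y_1) = (9, 2); (x_5, y_5) = (930249, 208010).


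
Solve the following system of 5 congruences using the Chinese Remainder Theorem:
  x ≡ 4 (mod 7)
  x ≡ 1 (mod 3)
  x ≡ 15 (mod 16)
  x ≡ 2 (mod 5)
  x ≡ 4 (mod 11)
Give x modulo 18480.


Product of moduli M = 7 · 3 · 16 · 5 · 11 = 18480.
Merge one congruence at a time:
  Start: x ≡ 4 (mod 7).
  Combine with x ≡ 1 (mod 3); new modulus lcm = 21.
    Write x = 4 + 7·t and substitute into x ≡ 1 (mod 3): 7·t ≡ 1 − 4 = -3 (mod 3).
    Reduce coefficients mod 3: 1·t ≡ 0 (mod 3).
    So t ≡ 0 (mod 3).
    Then x = 4 + 7·0 = 4, valid modulo lcm(7, 3) = 21: x ≡ 4 (mod 21).
  Combine with x ≡ 15 (mod 16); new modulus lcm = 336.
    Write x = 4 + 21·t and substitute into x ≡ 15 (mod 16): 21·t ≡ 15 − 4 = 11 (mod 16).
    Reduce coefficients mod 16: 5·t ≡ 11 (mod 16).
    The inverse of 5 mod 16 is 13 (since 5·13 = 65 = 4·16 + 1), so t ≡ 13·11 = 143 ≡ 15 (mod 16).
    Then x = 4 + 21·15 = 319, valid modulo lcm(21, 16) = 336: x ≡ 319 (mod 336).
  Combine with x ≡ 2 (mod 5); new modulus lcm = 1680.
    Write x = 319 + 336·t and substitute into x ≡ 2 (mod 5): 336·t ≡ 2 − 319 = -317 (mod 5).
    Reduce coefficients mod 5: 1·t ≡ 3 (mod 5).
    So t ≡ 3 (mod 5).
    Then x = 319 + 336·3 = 1327, valid modulo lcm(336, 5) = 1680: x ≡ 1327 (mod 1680).
  Combine with x ≡ 4 (mod 11); new modulus lcm = 18480.
    Write x = 1327 + 1680·t and substitute into x ≡ 4 (mod 11): 1680·t ≡ 4 − 1327 = -1323 (mod 11).
    Reduce coefficients mod 11: 8·t ≡ 8 (mod 11).
    The inverse of 8 mod 11 is 7 (since 8·7 = 56 = 5·11 + 1), so t ≡ 7·8 = 56 ≡ 1 (mod 11).
    Then x = 1327 + 1680·1 = 3007, valid modulo lcm(1680, 11) = 18480: x ≡ 3007 (mod 18480).
Verify against each original: 3007 mod 7 = 4, 3007 mod 3 = 1, 3007 mod 16 = 15, 3007 mod 5 = 2, 3007 mod 11 = 4.

x ≡ 3007 (mod 18480).


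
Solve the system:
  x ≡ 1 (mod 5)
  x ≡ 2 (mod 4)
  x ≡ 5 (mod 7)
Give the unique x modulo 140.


Moduli 5, 4, 7 are pairwise coprime; by CRT there is a unique solution modulo M = 5 · 4 · 7 = 140.
Solve pairwise, accumulating the modulus:
  Start with x ≡ 1 (mod 5).
  Combine with x ≡ 2 (mod 4): since gcd(5, 4) = 1, we get a unique residue mod 20.
    Write x = 1 + 5·t and substitute into x ≡ 2 (mod 4): 5·t ≡ 2 − 1 = 1 (mod 4).
    Reduce coefficients mod 4: 1·t ≡ 1 (mod 4).
    So t ≡ 1 (mod 4).
    Then x = 1 + 5·1 = 6, valid modulo lcm(5, 4) = 20: x ≡ 6 (mod 20).
  Combine with x ≡ 5 (mod 7): since gcd(20, 7) = 1, we get a unique residue mod 140.
    Write x = 6 + 20·t and substitute into x ≡ 5 (mod 7): 20·t ≡ 5 − 6 = -1 (mod 7).
    Reduce coefficients mod 7: 6·t ≡ 6 (mod 7).
    The inverse of 6 mod 7 is 6 (since 6·6 = 36 = 5·7 + 1), so t ≡ 6·6 = 36 ≡ 1 (mod 7).
    Then x = 6 + 20·1 = 26, valid modulo lcm(20, 7) = 140: x ≡ 26 (mod 140).
Verify: 26 mod 5 = 1 ✓, 26 mod 4 = 2 ✓, 26 mod 7 = 5 ✓.

x ≡ 26 (mod 140).


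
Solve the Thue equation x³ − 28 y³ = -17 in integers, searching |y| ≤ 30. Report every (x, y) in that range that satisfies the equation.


The equation is x³ - 28y³ = -17. For fixed y, x³ = 28·y³ − 17, so a solution requires the RHS to be a perfect cube.
Strategy: iterate y from -30 to 30, compute RHS = 28·y³ − 17, and check whether it is a (positive or negative) perfect cube.
Check small values of y:
  y = 0: RHS = -17 is not a perfect cube.
  y = 1: RHS = 11 is not a perfect cube.
  y = -1: RHS = -45 is not a perfect cube.
  y = 2: RHS = 207 is not a perfect cube.
  y = -2: RHS = -241 is not a perfect cube.
  y = 3: RHS = 739 is not a perfect cube.
  y = -3: RHS = -773 is not a perfect cube.
Continuing the search up to |y| = 30 finds no solutions either.
No (x, y) in the scanned range satisfies the equation.

No integer solutions with |y| ≤ 30.


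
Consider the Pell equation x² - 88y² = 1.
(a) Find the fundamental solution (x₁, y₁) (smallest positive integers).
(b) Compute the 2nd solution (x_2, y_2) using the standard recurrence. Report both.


Step 1: Find the fundamental solution (x₁, y₁) of x² - 88y² = 1.
  Expand √88 as a continued fraction. a₀ = ⌊√88⌋ = 9; iterate m_{k+1} = d_k·a_k − m_k, d_{k+1} = (88 − m_{k+1}²)/d_k, a_{k+1} = ⌊(a₀ + m_{k+1})/d_{k+1}⌋ (starting m₀ = 0, d₀ = 1), with convergents p_k = a_k·p_{k-1} + p_{k-2}, q_k = a_k·q_{k-1} + q_{k-2} (p₋₁ = 1, q₋₁ = 0):
  k = 0: a₀ = 9; p₀/q₀ = 9/1; p₀² − 88·q₀² = 81 − 88 = -7.
  k = 1: m = 9, d = 7, a = ⌊(9 + 9)/7⌋ = 2; p/q = (2·9 + 1)/(2·1 + 0) = 19/2; p² − 88·q² = 361 − 352 = 9.
  k = 2: m = 5, d = 9, a = ⌊(9 + 5)/9⌋ = 1; p/q = (1·19 + 9)/(1·2 + 1) = 28/3; p² − 88·q² = 784 − 792 = -8.
  k = 3: m = 4, d = 8, a = ⌊(9 + 4)/8⌋ = 1; p/q = (1·28 + 19)/(1·3 + 2) = 47/5; p² − 88·q² = 2209 − 2200 = 9.
  k = 4: m = 4, d = 9, a = ⌊(9 + 4)/9⌋ = 1; p/q = (1·47 + 28)/(1·5 + 3) = 75/8; p² − 88·q² = 5625 − 5632 = -7.
  k = 5: m = 5, d = 7, a = ⌊(9 + 5)/7⌋ = 2; p/q = (2·75 + 47)/(2·8 + 5) = 197/21; p² − 88·q² = 38809 − 38808 = 1.
  The first convergent with p² − 88·q² = 1 gives the fundamental solution (x₁, y₁) = (197, 21).
Step 2: Apply the recurrence (x_{n+1}, y_{n+1}) = (x₁x_n + 88y₁y_n, x₁y_n + y₁x_n) repeatedly.
  From (x_1, y_1) = (197, 21): x_2 = 197·197 + 88·21·21 = 77617; y_2 = 197·21 + 21·197 = 8274.
Step 3: Verify x_2² - 88·y_2² = 6024398689 - 6024398688 = 1 (should be 1). ✓

(x_1, y_1) = (197, 21); (x_2, y_2) = (77617, 8274).


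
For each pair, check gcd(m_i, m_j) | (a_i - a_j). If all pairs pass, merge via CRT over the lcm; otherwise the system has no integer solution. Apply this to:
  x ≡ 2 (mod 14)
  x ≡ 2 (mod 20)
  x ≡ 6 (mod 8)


Moduli 14, 20, 8 are not pairwise coprime, so CRT works modulo lcm(m_i) when all pairwise compatibility conditions hold.
Pairwise compatibility: gcd(m_i, m_j) must divide a_i - a_j for every pair.
Merge one congruence at a time:
  Start: x ≡ 2 (mod 14).
  Combine with x ≡ 2 (mod 20): gcd(14, 20) = 2; 2 - 2 = 0, which IS divisible by 2, so compatible.
    Write x = 2 + 14·t and substitute into x ≡ 2 (mod 20): 14·t ≡ 2 − 2 = 0 (mod 20).
    Divide the congruence (and modulus) by g = 2: 7·t ≡ 0 (mod 10).
    The inverse of 7 mod 10 is 3 (since 7·3 = 21 = 2·10 + 1), so t ≡ 3·0 = 0 ≡ 0 (mod 10).
    Then x = 2 + 14·0 = 2, valid modulo lcm(14, 20) = 140: x ≡ 2 (mod 140).
  Combine with x ≡ 6 (mod 8): gcd(140, 8) = 4; 6 - 2 = 4, which IS divisible by 4, so compatible.
    Write x = 2 + 140·t and substitute into x ≡ 6 (mod 8): 140·t ≡ 6 − 2 = 4 (mod 8).
    Divide the congruence (and modulus) by g = 4: 35·t ≡ 1 (mod 2).
    Reduce coefficients mod 2: 1·t ≡ 1 (mod 2).
    So t ≡ 1 (mod 2).
    Then x = 2 + 140·1 = 142, valid modulo lcm(140, 8) = 280: x ≡ 142 (mod 280).
Verify: 142 mod 14 = 2, 142 mod 20 = 2, 142 mod 8 = 6.

x ≡ 142 (mod 280).


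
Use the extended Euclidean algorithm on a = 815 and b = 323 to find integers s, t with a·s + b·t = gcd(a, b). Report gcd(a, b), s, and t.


Euclidean algorithm on (815, 323) — divide until remainder is 0:
  815 = 2 · 323 + 169
  323 = 1 · 169 + 154
  169 = 1 · 154 + 15
  154 = 10 · 15 + 4
  15 = 3 · 4 + 3
  4 = 1 · 3 + 1
  3 = 3 · 1 + 0
gcd(815, 323) = 1.
Track Bezout coefficients alongside the remainders: start with r₀ = 815 = a·1 + b·0 (s = 1, t = 0) and r₁ = 323 = a·0 + b·1 (s = 0, t = 1); each new remainder r_{k+1} = r_{k-1} − q_k·r_k inherits s_{k+1} = s_{k-1} − q_k·s_k, t_{k+1} = t_{k-1} − q_k·t_k, so r_k = a·s_k + b·t_k at every step:
  q = 2: r = 169, s = 1 − 2·0 = 1, t = 0 − 2·1 = -2  (check: 815·1 + 323·(-2) = 169)
  q = 1: r = 154, s = 0 − 1·1 = -1, t = 1 − 1·(-2) = 3  (check: 815·(-1) + 323·3 = 154)
  q = 1: r = 15, s = 1 − 1·(-1) = 2, t = -2 − 1·3 = -5  (check: 815·2 + 323·(-5) = 15)
  q = 10: r = 4, s = -1 − 10·2 = -21, t = 3 − 10·(-5) = 53  (check: 815·(-21) + 323·53 = 4)
  q = 3: r = 3, s = 2 − 3·(-21) = 65, t = -5 − 3·53 = -164  (check: 815·65 + 323·(-164) = 3)
  q = 1: r = 1, s = -21 − 1·65 = -86, t = 53 − 1·(-164) = 217  (check: 815·(-86) + 323·217 = 1)
The row with r = 1 (the gcd) gives the Bezout coefficients s = -86, t = 217.
Result: 815 · (-86) + 323 · (217) = 1.

gcd(815, 323) = 1; s = -86, t = 217 (check: 815·(-86) + 323·217 = 1).


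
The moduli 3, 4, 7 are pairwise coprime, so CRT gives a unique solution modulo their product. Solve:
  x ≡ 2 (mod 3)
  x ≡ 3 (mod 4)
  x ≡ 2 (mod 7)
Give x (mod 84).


Moduli 3, 4, 7 are pairwise coprime; by CRT there is a unique solution modulo M = 3 · 4 · 7 = 84.
Solve pairwise, accumulating the modulus:
  Start with x ≡ 2 (mod 3).
  Combine with x ≡ 3 (mod 4): since gcd(3, 4) = 1, we get a unique residue mod 12.
    Write x = 2 + 3·t and substitute into x ≡ 3 (mod 4): 3·t ≡ 3 − 2 = 1 (mod 4).
    The inverse of 3 mod 4 is 3 (since 3·3 = 9 = 2·4 + 1), so t ≡ 3·1 = 3 ≡ 3 (mod 4).
    Then x = 2 + 3·3 = 11, valid modulo lcm(3, 4) = 12: x ≡ 11 (mod 12).
  Combine with x ≡ 2 (mod 7): since gcd(12, 7) = 1, we get a unique residue mod 84.
    Write x = 11 + 12·t and substitute into x ≡ 2 (mod 7): 12·t ≡ 2 − 11 = -9 (mod 7).
    Reduce coefficients mod 7: 5·t ≡ 5 (mod 7).
    The inverse of 5 mod 7 is 3 (since 5·3 = 15 = 2·7 + 1), so t ≡ 3·5 = 15 ≡ 1 (mod 7).
    Then x = 11 + 12·1 = 23, valid modulo lcm(12, 7) = 84: x ≡ 23 (mod 84).
Verify: 23 mod 3 = 2 ✓, 23 mod 4 = 3 ✓, 23 mod 7 = 2 ✓.

x ≡ 23 (mod 84).


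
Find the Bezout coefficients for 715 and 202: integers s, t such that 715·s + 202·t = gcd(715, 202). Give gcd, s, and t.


Euclidean algorithm on (715, 202) — divide until remainder is 0:
  715 = 3 · 202 + 109
  202 = 1 · 109 + 93
  109 = 1 · 93 + 16
  93 = 5 · 16 + 13
  16 = 1 · 13 + 3
  13 = 4 · 3 + 1
  3 = 3 · 1 + 0
gcd(715, 202) = 1.
Track Bezout coefficients alongside the remainders: start with r₀ = 715 = a·1 + b·0 (s = 1, t = 0) and r₁ = 202 = a·0 + b·1 (s = 0, t = 1); each new remainder r_{k+1} = r_{k-1} − q_k·r_k inherits s_{k+1} = s_{k-1} − q_k·s_k, t_{k+1} = t_{k-1} − q_k·t_k, so r_k = a·s_k + b·t_k at every step:
  q = 3: r = 109, s = 1 − 3·0 = 1, t = 0 − 3·1 = -3  (check: 715·1 + 202·(-3) = 109)
  q = 1: r = 93, s = 0 − 1·1 = -1, t = 1 − 1·(-3) = 4  (check: 715·(-1) + 202·4 = 93)
  q = 1: r = 16, s = 1 − 1·(-1) = 2, t = -3 − 1·4 = -7  (check: 715·2 + 202·(-7) = 16)
  q = 5: r = 13, s = -1 − 5·2 = -11, t = 4 − 5·(-7) = 39  (check: 715·(-11) + 202·39 = 13)
  q = 1: r = 3, s = 2 − 1·(-11) = 13, t = -7 − 1·39 = -46  (check: 715·13 + 202·(-46) = 3)
  q = 4: r = 1, s = -11 − 4·13 = -63, t = 39 − 4·(-46) = 223  (check: 715·(-63) + 202·223 = 1)
The row with r = 1 (the gcd) gives the Bezout coefficients s = -63, t = 223.
Result: 715 · (-63) + 202 · (223) = 1.

gcd(715, 202) = 1; s = -63, t = 223 (check: 715·(-63) + 202·223 = 1).


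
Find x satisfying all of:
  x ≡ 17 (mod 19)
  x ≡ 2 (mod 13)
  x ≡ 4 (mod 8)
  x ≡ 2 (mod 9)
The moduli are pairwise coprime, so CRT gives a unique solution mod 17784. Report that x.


Product of moduli M = 19 · 13 · 8 · 9 = 17784.
Merge one congruence at a time:
  Start: x ≡ 17 (mod 19).
  Combine with x ≡ 2 (mod 13); new modulus lcm = 247.
    Write x = 17 + 19·t and substitute into x ≡ 2 (mod 13): 19·t ≡ 2 − 17 = -15 (mod 13).
    Reduce coefficients mod 13: 6·t ≡ 11 (mod 13).
    The inverse of 6 mod 13 is 11 (since 6·11 = 66 = 5·13 + 1), so t ≡ 11·11 = 121 ≡ 4 (mod 13).
    Then x = 17 + 19·4 = 93, valid modulo lcm(19, 13) = 247: x ≡ 93 (mod 247).
  Combine with x ≡ 4 (mod 8); new modulus lcm = 1976.
    Write x = 93 + 247·t and substitute into x ≡ 4 (mod 8): 247·t ≡ 4 − 93 = -89 (mod 8).
    Reduce coefficients mod 8: 7·t ≡ 7 (mod 8).
    The inverse of 7 mod 8 is 7 (since 7·7 = 49 = 6·8 + 1), so t ≡ 7·7 = 49 ≡ 1 (mod 8).
    Then x = 93 + 247·1 = 340, valid modulo lcm(247, 8) = 1976: x ≡ 340 (mod 1976).
  Combine with x ≡ 2 (mod 9); new modulus lcm = 17784.
    Write x = 340 + 1976·t and substitute into x ≡ 2 (mod 9): 1976·t ≡ 2 − 340 = -338 (mod 9).
    Reduce coefficients mod 9: 5·t ≡ 4 (mod 9).
    The inverse of 5 mod 9 is 2 (since 5·2 = 10 = 1·9 + 1), so t ≡ 2·4 = 8 ≡ 8 (mod 9).
    Then x = 340 + 1976·8 = 16148, valid modulo lcm(1976, 9) = 17784: x ≡ 16148 (mod 17784).
Verify against each original: 16148 mod 19 = 17, 16148 mod 13 = 2, 16148 mod 8 = 4, 16148 mod 9 = 2.

x ≡ 16148 (mod 17784).


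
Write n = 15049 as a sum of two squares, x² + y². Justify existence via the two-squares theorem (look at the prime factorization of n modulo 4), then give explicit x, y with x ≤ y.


Step 1: Factor n = 15049 = 101 · 149.
Step 2: Check the mod-4 condition on each prime factor: 101 ≡ 1 (mod 4), exponent 1; 149 ≡ 1 (mod 4), exponent 1.
All primes ≡ 3 (mod 4) appear to even exponent (or don't appear), so by the two-squares theorem n IS expressible as a sum of two squares.
Step 3: Build a representation. Here n = 101 · 149 is a product of primes ≡ 1 (mod 4). Each prime p ≡ 1 (mod 4) is itself a sum of two squares; find a² by testing p − a² for a perfect square:
  101: 101 − 1² = 100 = 10² ⇒ 101 = 1² + 10².
  149: 149 − 1² = 148, 149 − 2² = 145, 149 − 3² = 140, 149 − 4² = 133, 149 − 5² = 124, 149 − 6² = 113, 149 − 7² = 100 = 10² ⇒ 149 = 7² + 10².
  Combine using the Brahmagupta–Fibonacci identity (a² + b²)(c² + d²) = (ac − bd)² + (ad + bc)² = (ac + bd)² + (ad − bc)²:
  101 · 149 = 15049: from (1² + 10²)(7² + 10²), take (1·7 − 10·10, 1·10 + 10·7) = (7 − 100, 10 + 70) = (-93, 80); dropping signs (only squares matter) gives (93, 80); check 93² + 80² = 8649 + 6400 = 15049 ✓.
Step 4: Order so x ≤ y and verify: 80² + 93² = 6400 + 8649 = 15049 = n. ✓

n = 15049 = 80² + 93² (one valid representation with x ≤ y).
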